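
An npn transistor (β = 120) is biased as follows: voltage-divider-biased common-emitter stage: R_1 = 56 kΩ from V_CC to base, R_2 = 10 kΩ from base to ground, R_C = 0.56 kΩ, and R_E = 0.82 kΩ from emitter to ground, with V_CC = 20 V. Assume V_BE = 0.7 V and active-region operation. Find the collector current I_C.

Thevenize the base divider: V_Th = V_CC·R_2/(R_1+R_2) = 20×10/66 = 3.03 V, R_Th = R_1‖R_2 = 8.48 kΩ.
Base-emitter loop: V_Th = I_B·R_Th + V_BE + (β+1)I_B·R_E, so I_B = (3.03 − 0.7) / (8.48 + 121×0.82) = 0.0216 mA.
I_C = β·I_B = 120×0.0216 = 2.6 mA, and I_E = (β+1)I_B = 2.62 mA.
V_CE = V_CC − I_C·R_C − I_E·R_E = 20 − 2.6×0.56 − 2.62×0.82 = 16.4 V.
V_CE = 16.4 V > 0.2 V confirms active-region operation.

I_C ≈ 2.6 mA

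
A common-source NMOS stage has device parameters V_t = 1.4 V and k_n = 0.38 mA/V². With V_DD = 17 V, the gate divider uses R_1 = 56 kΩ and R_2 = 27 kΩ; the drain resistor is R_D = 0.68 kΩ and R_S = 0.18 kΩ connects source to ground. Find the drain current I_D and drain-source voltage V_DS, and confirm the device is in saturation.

V_G = V_DD·R_2/(R_1+R_2) = 17×27/83 = 5.53 V.
Assume saturation: I_D = (k_n/2)(V_GS − V_t)² with V_GS = V_G − I_D·R_S = 5.53 − 0.18·I_D.
Substituting gives 0.00616·I_D² − 1.28·I_D + 3.24 = 0, with roots I_D = 2.56 or 206 mA.
The root I_D = 206 mA gives V_GS = -31.5 V ≤ V_t, so take I_D = 2.56 mA.
Then V_GS = 5.07 V and V_DS = V_DD − I_D(R_D+R_S) = 17 − 2.56×0.86 = 14.8 V.
Saturation requires V_DS ≥ V_GS − V_t = 3.67 V; 14.8 ≥ 3.67 ✓.

I_D ≈ 2.6 mA, V_DS ≈ 15 V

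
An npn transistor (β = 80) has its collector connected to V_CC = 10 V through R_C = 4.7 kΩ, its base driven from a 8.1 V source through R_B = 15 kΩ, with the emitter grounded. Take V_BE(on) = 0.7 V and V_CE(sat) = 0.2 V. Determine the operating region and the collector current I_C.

saturation; I_C ≈ 2.1 mA

Assume active: I_B = (8.1 − 0.7)/15 = 0.493 mA, giving I_C = β·I_B = 39.5 mA.
But then V_CE = 10 − 39.5×4.7 = -175 V < V_CE(sat) = 0.2 V — impossible in the active region.
So the transistor is saturated. With V_CE = 0.2 V, I_C = (V_CC − 0.2)/R_C = 9.8/4.7 = 2.09 mA.
Check: β·I_B = 39.5 mA > I_C = 2.09 mA, confirming saturation.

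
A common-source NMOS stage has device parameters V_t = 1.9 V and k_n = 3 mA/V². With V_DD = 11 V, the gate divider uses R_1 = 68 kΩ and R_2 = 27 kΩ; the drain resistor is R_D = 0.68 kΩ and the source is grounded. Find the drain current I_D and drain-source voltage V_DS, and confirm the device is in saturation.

V_G = V_DD·R_2/(R_1+R_2) = 11×27/95 = 3.13 V. With the source grounded, V_GS = V_G = 3.13 V.
Assume saturation: I_D = (k_n/2)(V_GS − V_t)² = (3/2)×(3.13 − 1.9)² = 1.5×1.23² = 2.26 mA.
V_DS = V_DD − I_D·R_D = 11 − 2.26×0.68 = 9.47 V.
Saturation requires V_DS ≥ V_GS − V_t = 1.23 V; 9.47 ≥ 1.23 ✓.

I_D ≈ 2.3 mA, V_DS ≈ 9.5 V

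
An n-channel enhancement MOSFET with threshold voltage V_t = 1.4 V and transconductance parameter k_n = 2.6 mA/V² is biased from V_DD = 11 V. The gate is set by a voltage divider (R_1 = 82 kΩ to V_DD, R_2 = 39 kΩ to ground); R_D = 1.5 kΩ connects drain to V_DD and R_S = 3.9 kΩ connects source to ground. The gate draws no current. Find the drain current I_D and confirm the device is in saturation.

I_D ≈ 0.41 mA

V_G = V_DD·R_2/(R_1+R_2) = 11×39/121 = 3.55 V.
Assume saturation: I_D = (k_n/2)(V_GS − V_t)² with V_GS = V_G − I_D·R_S = 3.55 − 3.9·I_D.
Substituting gives 19.8·I_D² − 22.8·I_D + 5.98 = 0, with roots I_D = 0.407 or 0.744 mA.
The root I_D = 0.744 mA gives V_GS = 0.643 V ≤ V_t, so take I_D = 0.407 mA.
Then V_GS = 1.96 V and V_DS = V_DD − I_D(R_D+R_S) = 11 − 0.407×5.4 = 8.8 V.
Saturation requires V_DS ≥ V_GS − V_t = 0.559 V; 8.8 ≥ 0.559 ✓.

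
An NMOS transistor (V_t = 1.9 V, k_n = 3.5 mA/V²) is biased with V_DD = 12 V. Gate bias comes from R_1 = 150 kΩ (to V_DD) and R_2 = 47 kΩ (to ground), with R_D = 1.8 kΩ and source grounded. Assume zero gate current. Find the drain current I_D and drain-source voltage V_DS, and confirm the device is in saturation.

V_G = V_DD·R_2/(R_1+R_2) = 12×47/197 = 2.86 V. With the source grounded, V_GS = V_G = 2.86 V.
Assume saturation: I_D = (k_n/2)(V_GS − V_t)² = (3.5/2)×(2.86 − 1.9)² = 1.75×0.963² = 1.62 mA.
V_DS = V_DD − I_D·R_D = 12 − 1.62×1.8 = 9.08 V.
Saturation requires V_DS ≥ V_GS − V_t = 0.963 V; 9.08 ≥ 0.963 ✓.

I_D ≈ 1.6 mA, V_DS ≈ 9.1 V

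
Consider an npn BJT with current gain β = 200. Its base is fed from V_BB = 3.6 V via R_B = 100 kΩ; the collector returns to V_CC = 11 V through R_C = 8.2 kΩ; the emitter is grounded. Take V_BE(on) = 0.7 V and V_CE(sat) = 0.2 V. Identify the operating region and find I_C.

Assume active: I_B = (3.6 − 0.7)/100 = 0.029 mA, giving I_C = β·I_B = 5.8 mA.
But then V_CE = 11 − 5.8×8.2 = -36.6 V < V_CE(sat) = 0.2 V — impossible in the active region.
So the transistor is saturated. With V_CE = 0.2 V, I_C = (V_CC − 0.2)/R_C = 10.8/8.2 = 1.32 mA.
Check: β·I_B = 5.8 mA > I_C = 1.32 mA, confirming saturation.

saturation; I_C ≈ 1.3 mA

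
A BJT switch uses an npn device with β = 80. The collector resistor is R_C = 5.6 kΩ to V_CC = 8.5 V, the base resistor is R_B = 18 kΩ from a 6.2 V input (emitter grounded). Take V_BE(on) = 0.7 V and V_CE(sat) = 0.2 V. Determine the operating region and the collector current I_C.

Assume active: I_B = (6.2 − 0.7)/18 = 0.306 mA, giving I_C = β·I_B = 24.4 mA.
But then V_CE = 8.5 − 24.4×5.6 = -128 V < V_CE(sat) = 0.2 V — impossible in the active region.
So the transistor is saturated. With V_CE = 0.2 V, I_C = (V_CC − 0.2)/R_C = 8.3/5.6 = 1.48 mA.
Check: β·I_B = 24.4 mA > I_C = 1.48 mA, confirming saturation.

saturation; I_C ≈ 1.5 mA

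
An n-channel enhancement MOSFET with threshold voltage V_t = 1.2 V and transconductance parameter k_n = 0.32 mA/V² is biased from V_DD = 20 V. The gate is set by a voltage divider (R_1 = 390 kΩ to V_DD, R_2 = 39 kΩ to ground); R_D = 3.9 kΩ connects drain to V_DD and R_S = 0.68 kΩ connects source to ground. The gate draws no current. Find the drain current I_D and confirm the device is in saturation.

V_G = V_DD·R_2/(R_1+R_2) = 20×39/429 = 1.82 V.
Assume saturation: I_D = (k_n/2)(V_GS − V_t)² with V_GS = V_G − I_D·R_S = 1.82 − 0.68·I_D.
Substituting gives 0.074·I_D² − 1.13·I_D + 0.0611 = 0, with roots I_D = 0.0541 or 15.3 mA.
The root I_D = 15.3 mA gives V_GS = -8.57 V ≤ V_t, so take I_D = 0.0541 mA.
Then V_GS = 1.78 V and V_DS = V_DD − I_D(R_D+R_S) = 20 − 0.0541×4.58 = 19.8 V.
Saturation requires V_DS ≥ V_GS − V_t = 0.581 V; 19.8 ≥ 0.581 ✓.

I_D ≈ 0.054 mA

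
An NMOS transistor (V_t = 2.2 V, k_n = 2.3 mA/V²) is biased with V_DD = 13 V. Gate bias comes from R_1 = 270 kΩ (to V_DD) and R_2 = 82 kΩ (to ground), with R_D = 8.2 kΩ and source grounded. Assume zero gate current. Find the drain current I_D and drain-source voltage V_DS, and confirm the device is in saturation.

I_D ≈ 0.79 mA, V_DS ≈ 6.5 V

V_G = V_DD·R_2/(R_1+R_2) = 13×82/352 = 3.03 V. With the source grounded, V_GS = V_G = 3.03 V.
Assume saturation: I_D = (k_n/2)(V_GS − V_t)² = (2.3/2)×(3.03 − 2.2)² = 1.15×0.828² = 0.789 mA.
V_DS = V_DD − I_D·R_D = 13 − 0.789×8.2 = 6.53 V.
Saturation requires V_DS ≥ V_GS − V_t = 0.828 V; 6.53 ≥ 0.828 ✓.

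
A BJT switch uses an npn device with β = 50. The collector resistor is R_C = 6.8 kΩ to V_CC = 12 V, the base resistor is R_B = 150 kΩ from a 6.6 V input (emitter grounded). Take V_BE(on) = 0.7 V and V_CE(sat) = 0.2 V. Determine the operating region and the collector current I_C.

Assume active: I_B = (6.6 − 0.7)/150 = 0.0393 mA, giving I_C = β·I_B = 1.97 mA.
But then V_CE = 12 − 1.97×6.8 = -1.37 V < V_CE(sat) = 0.2 V — impossible in the active region.
So the transistor is saturated. With V_CE = 0.2 V, I_C = (V_CC − 0.2)/R_C = 11.8/6.8 = 1.74 mA.
Check: β·I_B = 1.97 mA > I_C = 1.74 mA, confirming saturation.

saturation; I_C ≈ 1.7 mA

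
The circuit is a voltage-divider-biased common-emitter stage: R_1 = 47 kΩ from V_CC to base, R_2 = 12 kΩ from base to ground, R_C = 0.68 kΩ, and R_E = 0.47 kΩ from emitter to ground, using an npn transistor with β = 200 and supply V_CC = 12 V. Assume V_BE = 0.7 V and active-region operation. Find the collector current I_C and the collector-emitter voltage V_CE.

Thevenize the base divider: V_Th = V_CC·R_2/(R_1+R_2) = 12×12/59 = 2.44 V, R_Th = R_1‖R_2 = 9.56 kΩ.
Base-emitter loop: V_Th = I_B·R_Th + V_BE + (β+1)I_B·R_E, so I_B = (2.44 − 0.7) / (9.56 + 201×0.47) = 0.0167 mA.
I_C = β·I_B = 200×0.0167 = 3.35 mA, and I_E = (β+1)I_B = 3.36 mA.
V_CE = V_CC − I_C·R_C − I_E·R_E = 12 − 3.35×0.68 − 3.36×0.47 = 8.14 V.
V_CE = 8.14 V > 0.2 V confirms active-region operation.

I_C ≈ 3.3 mA, V_CE ≈ 8.1 V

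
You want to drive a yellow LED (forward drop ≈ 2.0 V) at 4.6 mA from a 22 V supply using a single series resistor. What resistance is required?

R ≈ 4.3 kΩ

The resistor drops V_S − V_D = 22 − 2.0 = 20 V at 4.6 mA.
R = 20 V / 4.6 mA = 4.35 kΩ.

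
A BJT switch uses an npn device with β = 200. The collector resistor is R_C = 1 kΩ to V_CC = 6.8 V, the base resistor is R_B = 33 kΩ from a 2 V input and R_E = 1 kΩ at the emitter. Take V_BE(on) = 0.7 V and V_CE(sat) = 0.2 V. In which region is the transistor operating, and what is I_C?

active; I_C ≈ 1.1 mA

Assume active. Base-emitter loop: I_B = (V_BB − V_BE)/(R_B + (β+1)R_E) = (2 − 0.7)/(33 + 201×1) = 0.00556 mA.
I_C = β·I_B = 200×0.00556 = 1.11 mA.
V_CE = V_CC − I_C·R_C − I_E·R_E = 6.8 − 1.11×1 − 1.12×1 = 4.57 V > V_CE(sat), so the active-region assumption holds.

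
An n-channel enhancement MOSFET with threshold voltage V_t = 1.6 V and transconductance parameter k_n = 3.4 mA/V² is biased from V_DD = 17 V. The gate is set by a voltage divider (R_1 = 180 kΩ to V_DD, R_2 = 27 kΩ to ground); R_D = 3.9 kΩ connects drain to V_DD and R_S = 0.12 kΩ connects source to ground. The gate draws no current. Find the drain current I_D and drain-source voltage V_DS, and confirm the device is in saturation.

I_D ≈ 0.52 mA, V_DS ≈ 15 V

V_G = V_DD·R_2/(R_1+R_2) = 17×27/207 = 2.22 V.
Assume saturation: I_D = (k_n/2)(V_GS − V_t)² with V_GS = V_G − I_D·R_S = 2.22 − 0.12·I_D.
Substituting gives 0.0245·I_D² − 1.25·I_D + 0.648 = 0, with roots I_D = 0.523 or 50.6 mA.
The root I_D = 50.6 mA gives V_GS = -3.86 V ≤ V_t, so take I_D = 0.523 mA.
Then V_GS = 2.15 V and V_DS = V_DD − I_D(R_D+R_S) = 17 − 0.523×4.02 = 14.9 V.
Saturation requires V_DS ≥ V_GS − V_t = 0.555 V; 14.9 ≥ 0.555 ✓.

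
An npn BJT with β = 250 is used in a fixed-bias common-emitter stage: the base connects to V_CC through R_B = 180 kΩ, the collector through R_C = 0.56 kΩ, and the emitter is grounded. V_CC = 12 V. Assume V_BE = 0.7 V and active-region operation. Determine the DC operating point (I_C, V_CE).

I_C ≈ 16 mA, V_CE ≈ 3.2 V

Base loop: V_CC = I_B·R_B + V_BE, so I_B = (12 − 0.7)/180 kΩ = 0.0628 mA.
In the active region I_C = β·I_B = 250 × 0.0628 = 15.7 mA.
Collector loop: V_CE = V_CC − I_C·R_C = 12 − 15.7×0.56 = 3.21 V.
Since V_CE = 3.21 V > V_CE(sat) ≈ 0.2 V, the transistor is in the active region as assumed.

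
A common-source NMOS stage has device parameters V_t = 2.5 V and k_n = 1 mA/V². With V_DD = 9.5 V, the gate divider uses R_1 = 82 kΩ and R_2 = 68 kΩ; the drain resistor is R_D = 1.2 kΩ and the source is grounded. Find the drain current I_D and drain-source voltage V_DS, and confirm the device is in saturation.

V_G = V_DD·R_2/(R_1+R_2) = 9.5×68/150 = 4.31 V. With the source grounded, V_GS = V_G = 4.31 V.
Assume saturation: I_D = (k_n/2)(V_GS − V_t)² = (1/2)×(4.31 − 2.5)² = 0.5×1.81² = 1.63 mA.
V_DS = V_DD − I_D·R_D = 9.5 − 1.63×1.2 = 7.54 V.
Saturation requires V_DS ≥ V_GS − V_t = 1.81 V; 7.54 ≥ 1.81 ✓.

I_D ≈ 1.6 mA, V_DS ≈ 7.5 V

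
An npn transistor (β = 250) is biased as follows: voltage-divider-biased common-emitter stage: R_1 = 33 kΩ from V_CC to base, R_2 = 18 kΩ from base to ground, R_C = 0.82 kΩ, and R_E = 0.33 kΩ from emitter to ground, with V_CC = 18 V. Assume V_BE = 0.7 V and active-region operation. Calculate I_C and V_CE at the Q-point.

Thevenize the base divider: V_Th = V_CC·R_2/(R_1+R_2) = 18×18/51 = 6.35 V, R_Th = R_1‖R_2 = 11.6 kΩ.
Base-emitter loop: V_Th = I_B·R_Th + V_BE + (β+1)I_B·R_E, so I_B = (6.35 − 0.7) / (11.6 + 251×0.33) = 0.0598 mA.
I_C = β·I_B = 250×0.0598 = 15 mA, and I_E = (β+1)I_B = 15 mA.
V_CE = V_CC − I_C·R_C − I_E·R_E = 18 − 15×0.82 − 15×0.33 = 0.778 V.
V_CE = 0.778 V > 0.2 V confirms active-region operation.

I_C ≈ 15 mA, V_CE ≈ 0.78 V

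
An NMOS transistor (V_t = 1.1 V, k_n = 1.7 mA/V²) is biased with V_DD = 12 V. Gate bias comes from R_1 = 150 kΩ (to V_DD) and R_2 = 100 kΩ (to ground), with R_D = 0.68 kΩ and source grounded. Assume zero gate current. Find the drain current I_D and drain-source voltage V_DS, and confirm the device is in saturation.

V_G = V_DD·R_2/(R_1+R_2) = 12×100/250 = 4.8 V. With the source grounded, V_GS = V_G = 4.8 V.
Assume saturation: I_D = (k_n/2)(V_GS − V_t)² = (1.7/2)×(4.8 − 1.1)² = 0.85×3.7² = 11.6 mA.
V_DS = V_DD − I_D·R_D = 12 − 11.6×0.68 = 4.09 V.
Saturation requires V_DS ≥ V_GS − V_t = 3.7 V; 4.09 ≥ 3.7 ✓.

I_D ≈ 12 mA, V_DS ≈ 4.1 V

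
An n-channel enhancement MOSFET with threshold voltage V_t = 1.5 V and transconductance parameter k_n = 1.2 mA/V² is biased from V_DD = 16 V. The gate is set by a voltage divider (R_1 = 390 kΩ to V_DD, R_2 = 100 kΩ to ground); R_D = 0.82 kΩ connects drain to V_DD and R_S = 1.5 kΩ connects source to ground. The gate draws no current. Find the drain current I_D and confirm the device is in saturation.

V_G = V_DD·R_2/(R_1+R_2) = 16×100/490 = 3.27 V.
Assume saturation: I_D = (k_n/2)(V_GS − V_t)² with V_GS = V_G − I_D·R_S = 3.27 − 1.5·I_D.
Substituting gives 1.35·I_D² − 4.18·I_D + 1.87 = 0, with roots I_D = 0.543 or 2.55 mA.
The root I_D = 2.55 mA gives V_GS = -0.562 V ≤ V_t, so take I_D = 0.543 mA.
Then V_GS = 2.45 V and V_DS = V_DD − I_D(R_D+R_S) = 16 − 0.543×2.32 = 14.7 V.
Saturation requires V_DS ≥ V_GS − V_t = 0.951 V; 14.7 ≥ 0.951 ✓.

I_D ≈ 0.54 mA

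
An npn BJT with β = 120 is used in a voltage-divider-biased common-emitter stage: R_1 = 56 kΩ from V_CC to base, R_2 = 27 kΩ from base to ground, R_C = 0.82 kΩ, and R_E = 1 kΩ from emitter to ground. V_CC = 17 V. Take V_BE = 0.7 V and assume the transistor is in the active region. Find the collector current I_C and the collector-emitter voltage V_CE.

Thevenize the base divider: V_Th = V_CC·R_2/(R_1+R_2) = 17×27/83 = 5.53 V, R_Th = R_1‖R_2 = 18.2 kΩ.
Base-emitter loop: V_Th = I_B·R_Th + V_BE + (β+1)I_B·R_E, so I_B = (5.53 − 0.7) / (18.2 + 121×1) = 0.0347 mA.
I_C = β·I_B = 120×0.0347 = 4.16 mA, and I_E = (β+1)I_B = 4.2 mA.
V_CE = V_CC − I_C·R_C − I_E·R_E = 17 − 4.16×0.82 − 4.2×1 = 9.39 V.
V_CE = 9.39 V > 0.2 V confirms active-region operation.

I_C ≈ 4.2 mA, V_CE ≈ 9.4 V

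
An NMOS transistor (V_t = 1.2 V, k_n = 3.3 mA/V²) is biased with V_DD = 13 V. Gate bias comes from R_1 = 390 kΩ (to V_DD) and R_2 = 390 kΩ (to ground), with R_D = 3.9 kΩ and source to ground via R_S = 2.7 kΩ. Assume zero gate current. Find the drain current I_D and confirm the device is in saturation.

V_G = V_DD·R_2/(R_1+R_2) = 13×390/780 = 6.5 V.
Assume saturation: I_D = (k_n/2)(V_GS − V_t)² with V_GS = V_G − I_D·R_S = 6.5 − 2.7·I_D.
Substituting gives 12·I_D² − 48.2·I_D + 46.3 = 0, with roots I_D = 1.6 or 2.41 mA.
The root I_D = 2.41 mA gives V_GS = -0.00871 V ≤ V_t, so take I_D = 1.6 mA.
Then V_GS = 2.18 V and V_DS = V_DD − I_D(R_D+R_S) = 13 − 1.6×6.6 = 2.45 V.
Saturation requires V_DS ≥ V_GS − V_t = 0.984 V; 2.45 ≥ 0.984 ✓.

I_D ≈ 1.6 mA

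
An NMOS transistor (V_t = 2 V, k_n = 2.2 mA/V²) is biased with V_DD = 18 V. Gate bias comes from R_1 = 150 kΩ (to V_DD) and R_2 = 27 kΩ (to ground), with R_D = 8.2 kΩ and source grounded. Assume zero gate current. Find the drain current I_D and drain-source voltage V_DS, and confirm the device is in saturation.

I_D ≈ 0.61 mA, V_DS ≈ 13 V

V_G = V_DD·R_2/(R_1+R_2) = 18×27/177 = 2.75 V. With the source grounded, V_GS = V_G = 2.75 V.
Assume saturation: I_D = (k_n/2)(V_GS − V_t)² = (2.2/2)×(2.75 − 2)² = 1.1×0.746² = 0.612 mA.
V_DS = V_DD − I_D·R_D = 18 − 0.612×8.2 = 13 V.
Saturation requires V_DS ≥ V_GS − V_t = 0.746 V; 13 ≥ 0.746 ✓.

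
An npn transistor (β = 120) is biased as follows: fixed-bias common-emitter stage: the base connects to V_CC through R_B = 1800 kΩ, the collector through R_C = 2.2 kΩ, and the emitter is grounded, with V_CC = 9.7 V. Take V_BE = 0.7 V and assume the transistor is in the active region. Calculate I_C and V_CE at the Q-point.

I_C ≈ 0.6 mA, V_CE ≈ 8.4 V

Base loop: V_CC = I_B·R_B + V_BE, so I_B = (9.7 − 0.7)/1800 kΩ = 0.005 mA.
In the active region I_C = β·I_B = 120 × 0.005 = 0.6 mA.
Collector loop: V_CE = V_CC − I_C·R_C = 9.7 − 0.6×2.2 = 8.38 V.
Since V_CE = 8.38 V > V_CE(sat) ≈ 0.2 V, the transistor is in the active region as assumed.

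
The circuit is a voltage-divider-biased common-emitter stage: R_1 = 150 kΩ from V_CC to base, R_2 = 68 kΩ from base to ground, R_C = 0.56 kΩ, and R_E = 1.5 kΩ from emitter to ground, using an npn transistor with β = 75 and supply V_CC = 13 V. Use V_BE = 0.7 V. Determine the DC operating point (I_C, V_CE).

I_C ≈ 1.6 mA, V_CE ≈ 9.7 V

Thevenize the base divider: V_Th = V_CC·R_2/(R_1+R_2) = 13×68/218 = 4.06 V, R_Th = R_1‖R_2 = 46.8 kΩ.
Base-emitter loop: V_Th = I_B·R_Th + V_BE + (β+1)I_B·R_E, so I_B = (4.06 − 0.7) / (46.8 + 76×1.5) = 0.0209 mA.
I_C = β·I_B = 75×0.0209 = 1.56 mA, and I_E = (β+1)I_B = 1.59 mA.
V_CE = V_CC − I_C·R_C − I_E·R_E = 13 − 1.56×0.56 − 1.59×1.5 = 9.74 V.
V_CE = 9.74 V > 0.2 V confirms active-region operation.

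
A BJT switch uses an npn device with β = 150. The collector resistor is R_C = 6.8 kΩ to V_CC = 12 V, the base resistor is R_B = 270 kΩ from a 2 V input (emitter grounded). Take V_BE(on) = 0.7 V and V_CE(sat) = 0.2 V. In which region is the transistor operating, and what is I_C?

Assume active. Base-emitter loop: I_B = (V_BB − V_BE)/R_B = (2 − 0.7)/270 = 0.00481 mA.
I_C = β·I_B = 150×0.00481 = 0.722 mA.
V_CE = V_CC − I_C·R_C = 12 − 0.722×6.8 = 7.09 V > V_CE(sat), so the active-region assumption holds.

active; I_C ≈ 0.72 mA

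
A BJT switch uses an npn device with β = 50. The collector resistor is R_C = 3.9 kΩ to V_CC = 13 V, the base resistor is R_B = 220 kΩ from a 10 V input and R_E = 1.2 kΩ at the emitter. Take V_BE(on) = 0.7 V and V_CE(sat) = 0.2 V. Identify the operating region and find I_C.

Assume active. Base-emitter loop: I_B = (V_BB − V_BE)/(R_B + (β+1)R_E) = (10 − 0.7)/(220 + 51×1.2) = 0.0331 mA.
I_C = β·I_B = 50×0.0331 = 1.65 mA.
V_CE = V_CC − I_C·R_C − I_E·R_E = 13 − 1.65×3.9 − 1.69×1.2 = 4.53 V > V_CE(sat), so the active-region assumption holds.

active; I_C ≈ 1.7 mA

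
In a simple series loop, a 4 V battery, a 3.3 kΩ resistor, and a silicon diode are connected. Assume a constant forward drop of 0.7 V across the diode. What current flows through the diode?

I ≈ 1 mA

KVL around the loop: 4 = V_D + I·R = 0.7 + I × 3.3 kΩ.
So I = (4 − 0.7) / 3.3 kΩ = 3.3 / 3.3 = 1 mA.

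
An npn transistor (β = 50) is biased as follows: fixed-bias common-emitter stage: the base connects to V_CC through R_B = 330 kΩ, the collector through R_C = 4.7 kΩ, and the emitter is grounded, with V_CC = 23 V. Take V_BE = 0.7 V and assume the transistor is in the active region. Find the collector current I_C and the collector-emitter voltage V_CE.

Base loop: V_CC = I_B·R_B + V_BE, so I_B = (23 − 0.7)/330 kΩ = 0.0676 mA.
In the active region I_C = β·I_B = 50 × 0.0676 = 3.38 mA.
Collector loop: V_CE = V_CC − I_C·R_C = 23 − 3.38×4.7 = 7.12 V.
Since V_CE = 7.12 V > V_CE(sat) ≈ 0.2 V, the transistor is in the active region as assumed.

I_C ≈ 3.4 mA, V_CE ≈ 7.1 V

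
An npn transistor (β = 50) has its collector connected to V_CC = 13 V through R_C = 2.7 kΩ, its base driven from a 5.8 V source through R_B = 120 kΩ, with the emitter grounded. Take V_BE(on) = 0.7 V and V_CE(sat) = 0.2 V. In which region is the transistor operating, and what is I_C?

active; I_C ≈ 2.1 mA

Assume active. Base-emitter loop: I_B = (V_BB − V_BE)/R_B = (5.8 − 0.7)/120 = 0.0425 mA.
I_C = β·I_B = 50×0.0425 = 2.12 mA.
V_CE = V_CC − I_C·R_C = 13 − 2.12×2.7 = 7.26 V > V_CE(sat), so the active-region assumption holds.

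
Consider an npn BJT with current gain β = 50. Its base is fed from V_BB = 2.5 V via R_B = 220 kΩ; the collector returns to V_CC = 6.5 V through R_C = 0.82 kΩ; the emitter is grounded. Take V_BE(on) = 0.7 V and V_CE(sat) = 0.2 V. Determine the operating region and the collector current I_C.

Assume active. Base-emitter loop: I_B = (V_BB − V_BE)/R_B = (2.5 − 0.7)/220 = 0.00818 mA.
I_C = β·I_B = 50×0.00818 = 0.409 mA.
V_CE = V_CC − I_C·R_C = 6.5 − 0.409×0.82 = 6.16 V > V_CE(sat), so the active-region assumption holds.

active; I_C ≈ 0.41 mA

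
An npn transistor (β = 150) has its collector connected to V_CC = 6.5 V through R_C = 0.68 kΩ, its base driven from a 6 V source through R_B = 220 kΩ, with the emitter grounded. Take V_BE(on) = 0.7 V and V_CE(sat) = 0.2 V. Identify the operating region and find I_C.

Assume active. Base-emitter loop: I_B = (V_BB − V_BE)/R_B = (6 − 0.7)/220 = 0.0241 mA.
I_C = β·I_B = 150×0.0241 = 3.61 mA.
V_CE = V_CC − I_C·R_C = 6.5 − 3.61×0.68 = 4.04 V > V_CE(sat), so the active-region assumption holds.

active; I_C ≈ 3.6 mA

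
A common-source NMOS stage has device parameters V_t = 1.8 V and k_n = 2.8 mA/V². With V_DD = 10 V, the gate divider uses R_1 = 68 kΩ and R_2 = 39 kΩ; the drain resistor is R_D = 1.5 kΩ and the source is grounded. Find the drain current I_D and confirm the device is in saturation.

I_D ≈ 4.8 mA

V_G = V_DD·R_2/(R_1+R_2) = 10×39/107 = 3.64 V. With the source grounded, V_GS = V_G = 3.64 V.
Assume saturation: I_D = (k_n/2)(V_GS − V_t)² = (2.8/2)×(3.64 − 1.8)² = 1.4×1.84² = 4.76 mA.
V_DS = V_DD − I_D·R_D = 10 − 4.76×1.5 = 2.85 V.
Saturation requires V_DS ≥ V_GS − V_t = 1.84 V; 2.85 ≥ 1.84 ✓.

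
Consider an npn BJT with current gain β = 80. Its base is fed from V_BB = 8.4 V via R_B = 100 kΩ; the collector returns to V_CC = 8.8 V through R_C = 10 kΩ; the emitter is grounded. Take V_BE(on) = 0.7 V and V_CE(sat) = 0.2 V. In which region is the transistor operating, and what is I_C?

saturation; I_C ≈ 0.86 mA

Assume active: I_B = (8.4 − 0.7)/100 = 0.077 mA, giving I_C = β·I_B = 6.16 mA.
But then V_CE = 8.8 − 6.16×10 = -52.8 V < V_CE(sat) = 0.2 V — impossible in the active region.
So the transistor is saturated. With V_CE = 0.2 V, I_C = (V_CC − 0.2)/R_C = 8.6/10 = 0.86 mA.
Check: β·I_B = 6.16 mA > I_C = 0.86 mA, confirming saturation.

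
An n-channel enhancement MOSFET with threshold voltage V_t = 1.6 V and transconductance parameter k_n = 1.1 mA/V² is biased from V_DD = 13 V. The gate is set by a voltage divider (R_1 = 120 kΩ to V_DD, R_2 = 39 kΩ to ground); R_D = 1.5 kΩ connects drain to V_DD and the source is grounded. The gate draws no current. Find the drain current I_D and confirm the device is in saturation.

I_D ≈ 1.4 mA

V_G = V_DD·R_2/(R_1+R_2) = 13×39/159 = 3.19 V. With the source grounded, V_GS = V_G = 3.19 V.
Assume saturation: I_D = (k_n/2)(V_GS − V_t)² = (1.1/2)×(3.19 − 1.6)² = 0.55×1.59² = 1.39 mA.
V_DS = V_DD − I_D·R_D = 13 − 1.39×1.5 = 10.9 V.
Saturation requires V_DS ≥ V_GS − V_t = 1.59 V; 10.9 ≥ 1.59 ✓.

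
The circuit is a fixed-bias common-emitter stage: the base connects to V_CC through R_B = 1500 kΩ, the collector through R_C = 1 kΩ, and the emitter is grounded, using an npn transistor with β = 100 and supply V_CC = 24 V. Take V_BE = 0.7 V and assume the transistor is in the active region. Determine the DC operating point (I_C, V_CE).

I_C ≈ 1.6 mA, V_CE ≈ 22 V

Base loop: V_CC = I_B·R_B + V_BE, so I_B = (24 − 0.7)/1500 kΩ = 0.0155 mA.
In the active region I_C = β·I_B = 100 × 0.0155 = 1.55 mA.
Collector loop: V_CE = V_CC − I_C·R_C = 24 − 1.55×1 = 22.4 V.
Since V_CE = 22.4 V > V_CE(sat) ≈ 0.2 V, the transistor is in the active region as assumed.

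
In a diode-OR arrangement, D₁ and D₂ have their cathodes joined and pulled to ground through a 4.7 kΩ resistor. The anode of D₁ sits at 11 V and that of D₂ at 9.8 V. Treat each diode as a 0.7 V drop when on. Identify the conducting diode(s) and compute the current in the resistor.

Only D₁ conducts; I_R ≈ 2.2 mA

Assume both conduct. Then node N would need to be at both 11−0.7 = 10.3 V and 9.8−0.7 = 9.1 V, which is impossible.
Assume only D₁ conducts: V_N = 11 − 0.7 = 10.3 V, so I_R = 10.3/4.7 = 2.19 mA.
Check D₂: its anode-to-cathode voltage is 9.8 − 10.3 = -0.5 V < 0.7 V, so it is off. The assumption is consistent.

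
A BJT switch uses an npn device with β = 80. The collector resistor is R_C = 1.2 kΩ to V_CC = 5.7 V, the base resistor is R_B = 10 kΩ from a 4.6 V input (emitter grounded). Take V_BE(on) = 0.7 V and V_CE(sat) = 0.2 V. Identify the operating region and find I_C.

Assume active: I_B = (4.6 − 0.7)/10 = 0.39 mA, giving I_C = β·I_B = 31.2 mA.
But then V_CE = 5.7 − 31.2×1.2 = -31.7 V < V_CE(sat) = 0.2 V — impossible in the active region.
So the transistor is saturated. With V_CE = 0.2 V, I_C = (V_CC − 0.2)/R_C = 5.5/1.2 = 4.58 mA.
Check: β·I_B = 31.2 mA > I_C = 4.58 mA, confirming saturation.

saturation; I_C ≈ 4.6 mA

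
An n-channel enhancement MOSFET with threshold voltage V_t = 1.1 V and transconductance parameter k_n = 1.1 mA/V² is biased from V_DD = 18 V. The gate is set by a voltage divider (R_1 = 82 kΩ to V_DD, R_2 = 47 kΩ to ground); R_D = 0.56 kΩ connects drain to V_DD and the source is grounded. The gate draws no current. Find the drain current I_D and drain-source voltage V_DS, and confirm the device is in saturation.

V_G = V_DD·R_2/(R_1+R_2) = 18×47/129 = 6.56 V. With the source grounded, V_GS = V_G = 6.56 V.
Assume saturation: I_D = (k_n/2)(V_GS − V_t)² = (1.1/2)×(6.56 − 1.1)² = 0.55×5.46² = 16.4 mA.
V_DS = V_DD − I_D·R_D = 18 − 16.4×0.56 = 8.82 V.
Saturation requires V_DS ≥ V_GS − V_t = 5.46 V; 8.82 ≥ 5.46 ✓.

I_D ≈ 16 mA, V_DS ≈ 8.8 V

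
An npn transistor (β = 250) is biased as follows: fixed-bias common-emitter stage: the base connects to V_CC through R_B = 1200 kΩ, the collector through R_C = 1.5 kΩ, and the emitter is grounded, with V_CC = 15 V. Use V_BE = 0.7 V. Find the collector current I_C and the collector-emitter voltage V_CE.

I_C ≈ 3 mA, V_CE ≈ 11 V

Base loop: V_CC = I_B·R_B + V_BE, so I_B = (15 − 0.7)/1200 kΩ = 0.0119 mA.
In the active region I_C = β·I_B = 250 × 0.0119 = 2.98 mA.
Collector loop: V_CE = V_CC − I_C·R_C = 15 − 2.98×1.5 = 10.5 V.
Since V_CE = 10.5 V > V_CE(sat) ≈ 0.2 V, the transistor is in the active region as assumed.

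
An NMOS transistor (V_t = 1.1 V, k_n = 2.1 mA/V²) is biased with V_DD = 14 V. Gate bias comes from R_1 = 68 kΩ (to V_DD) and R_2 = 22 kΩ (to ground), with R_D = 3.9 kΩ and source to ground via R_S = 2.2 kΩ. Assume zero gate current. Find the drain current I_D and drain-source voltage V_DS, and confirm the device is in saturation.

I_D ≈ 0.69 mA, V_DS ≈ 9.8 V

V_G = V_DD·R_2/(R_1+R_2) = 14×22/90 = 3.42 V.
Assume saturation: I_D = (k_n/2)(V_GS − V_t)² with V_GS = V_G − I_D·R_S = 3.42 − 2.2·I_D.
Substituting gives 5.08·I_D² − 11.7·I_D + 5.66 = 0, with roots I_D = 0.688 or 1.62 mA.
The root I_D = 1.62 mA gives V_GS = -0.142 V ≤ V_t, so take I_D = 0.688 mA.
Then V_GS = 1.91 V and V_DS = V_DD − I_D(R_D+R_S) = 14 − 0.688×6.1 = 9.81 V.
Saturation requires V_DS ≥ V_GS − V_t = 0.809 V; 9.81 ≥ 0.809 ✓.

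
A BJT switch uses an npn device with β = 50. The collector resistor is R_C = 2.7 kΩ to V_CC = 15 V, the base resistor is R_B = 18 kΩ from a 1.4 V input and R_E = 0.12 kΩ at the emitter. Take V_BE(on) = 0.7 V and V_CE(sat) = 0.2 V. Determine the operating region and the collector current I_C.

Assume active. Base-emitter loop: I_B = (V_BB − V_BE)/(R_B + (β+1)R_E) = (1.4 − 0.7)/(18 + 51×0.12) = 0.029 mA.
I_C = β·I_B = 50×0.029 = 1.45 mA.
V_CE = V_CC − I_C·R_C − I_E·R_E = 15 − 1.45×2.7 − 1.48×0.12 = 10.9 V > V_CE(sat), so the active-region assumption holds.

active; I_C ≈ 1.5 mA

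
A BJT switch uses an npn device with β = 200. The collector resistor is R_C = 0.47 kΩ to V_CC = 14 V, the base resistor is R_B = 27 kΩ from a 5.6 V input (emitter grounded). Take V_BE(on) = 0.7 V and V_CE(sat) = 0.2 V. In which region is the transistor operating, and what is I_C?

Assume active: I_B = (5.6 − 0.7)/27 = 0.181 mA, giving I_C = β·I_B = 36.3 mA.
But then V_CE = 14 − 36.3×0.47 = -3.06 V < V_CE(sat) = 0.2 V — impossible in the active region.
So the transistor is saturated. With V_CE = 0.2 V, I_C = (V_CC − 0.2)/R_C = 13.8/0.47 = 29.4 mA.
Check: β·I_B = 36.3 mA > I_C = 29.4 mA, confirming saturation.

saturation; I_C ≈ 29 mA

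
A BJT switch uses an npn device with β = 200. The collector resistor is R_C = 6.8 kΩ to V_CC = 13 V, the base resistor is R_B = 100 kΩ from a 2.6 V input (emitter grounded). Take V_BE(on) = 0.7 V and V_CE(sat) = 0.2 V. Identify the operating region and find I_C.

Assume active: I_B = (2.6 − 0.7)/100 = 0.019 mA, giving I_C = β·I_B = 3.8 mA.
But then V_CE = 13 − 3.8×6.8 = -12.8 V < V_CE(sat) = 0.2 V — impossible in the active region.
So the transistor is saturated. With V_CE = 0.2 V, I_C = (V_CC − 0.2)/R_C = 12.8/6.8 = 1.88 mA.
Check: β·I_B = 3.8 mA > I_C = 1.88 mA, confirming saturation.

saturation; I_C ≈ 1.9 mA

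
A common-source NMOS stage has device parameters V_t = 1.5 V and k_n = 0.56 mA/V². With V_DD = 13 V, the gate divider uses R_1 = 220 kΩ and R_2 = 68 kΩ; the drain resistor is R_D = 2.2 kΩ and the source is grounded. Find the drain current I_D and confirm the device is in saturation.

V_G = V_DD·R_2/(R_1+R_2) = 13×68/288 = 3.07 V. With the source grounded, V_GS = V_G = 3.07 V.
Assume saturation: I_D = (k_n/2)(V_GS − V_t)² = (0.56/2)×(3.07 − 1.5)² = 0.28×1.57² = 0.69 mA.
V_DS = V_DD − I_D·R_D = 13 − 0.69×2.2 = 11.5 V.
Saturation requires V_DS ≥ V_GS − V_t = 1.57 V; 11.5 ≥ 1.57 ✓.

I_D ≈ 0.69 mA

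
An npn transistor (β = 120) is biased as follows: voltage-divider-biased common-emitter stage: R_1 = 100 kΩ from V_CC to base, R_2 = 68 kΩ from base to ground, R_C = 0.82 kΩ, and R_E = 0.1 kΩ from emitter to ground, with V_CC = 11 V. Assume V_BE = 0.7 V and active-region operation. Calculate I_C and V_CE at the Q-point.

I_C ≈ 8.6 mA, V_CE ≈ 3.1 V

Thevenize the base divider: V_Th = V_CC·R_2/(R_1+R_2) = 11×68/168 = 4.45 V, R_Th = R_1‖R_2 = 40.5 kΩ.
Base-emitter loop: V_Th = I_B·R_Th + V_BE + (β+1)I_B·R_E, so I_B = (4.45 − 0.7) / (40.5 + 121×0.1) = 0.0714 mA.
I_C = β·I_B = 120×0.0714 = 8.56 mA, and I_E = (β+1)I_B = 8.64 mA.
V_CE = V_CC − I_C·R_C − I_E·R_E = 11 − 8.56×0.82 − 8.64×0.1 = 3.11 V.
V_CE = 3.11 V > 0.2 V confirms active-region operation.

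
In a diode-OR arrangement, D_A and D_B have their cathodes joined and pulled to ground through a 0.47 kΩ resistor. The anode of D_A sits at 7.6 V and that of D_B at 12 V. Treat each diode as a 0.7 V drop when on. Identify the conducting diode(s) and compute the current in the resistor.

Only D_B conducts; I_R ≈ 24 mA

Assume both conduct. Then node N would need to be at both 7.6−0.7 = 6.9 V and 12−0.7 = 11.3 V, which is impossible.
Assume only D_B conducts: V_N = 12 − 0.7 = 11.3 V, so I_R = 11.3/0.47 = 24 mA.
Check D_A: its anode-to-cathode voltage is 7.6 − 11.3 = -3.7 V < 0.7 V, so it is off. The assumption is consistent.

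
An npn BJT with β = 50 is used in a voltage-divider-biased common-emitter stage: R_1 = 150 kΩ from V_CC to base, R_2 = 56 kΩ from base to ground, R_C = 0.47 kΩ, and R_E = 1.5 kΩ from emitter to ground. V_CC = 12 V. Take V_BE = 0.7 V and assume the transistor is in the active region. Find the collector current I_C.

Thevenize the base divider: V_Th = V_CC·R_2/(R_1+R_2) = 12×56/206 = 3.26 V, R_Th = R_1‖R_2 = 40.8 kΩ.
Base-emitter loop: V_Th = I_B·R_Th + V_BE + (β+1)I_B·R_E, so I_B = (3.26 − 0.7) / (40.8 + 51×1.5) = 0.0218 mA.
I_C = β·I_B = 50×0.0218 = 1.09 mA, and I_E = (β+1)I_B = 1.11 mA.
V_CE = V_CC − I_C·R_C − I_E·R_E = 12 − 1.09×0.47 − 1.11×1.5 = 9.82 V.
V_CE = 9.82 V > 0.2 V confirms active-region operation.

I_C ≈ 1.1 mA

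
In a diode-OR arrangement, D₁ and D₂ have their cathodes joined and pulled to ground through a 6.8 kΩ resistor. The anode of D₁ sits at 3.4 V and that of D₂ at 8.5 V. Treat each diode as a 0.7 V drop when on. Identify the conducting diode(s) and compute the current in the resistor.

Assume both conduct. Then node N would need to be at both 3.4−0.7 = 2.7 V and 8.5−0.7 = 7.8 V, which is impossible.
Assume only D₂ conducts: V_N = 8.5 − 0.7 = 7.8 V, so I_R = 7.8/6.8 = 1.15 mA.
Check D₁: its anode-to-cathode voltage is 3.4 − 7.8 = -4.4 V < 0.7 V, so it is off. The assumption is consistent.

Only D₂ conducts; I_R ≈ 1.1 mA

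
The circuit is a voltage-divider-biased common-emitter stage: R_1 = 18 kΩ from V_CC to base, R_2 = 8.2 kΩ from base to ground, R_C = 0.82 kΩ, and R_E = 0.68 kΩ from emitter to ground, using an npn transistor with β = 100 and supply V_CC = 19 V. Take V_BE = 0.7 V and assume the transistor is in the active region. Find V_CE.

V_CE ≈ 8.4 V

Thevenize the base divider: V_Th = V_CC·R_2/(R_1+R_2) = 19×8.2/26.2 = 5.95 V, R_Th = R_1‖R_2 = 5.63 kΩ.
Base-emitter loop: V_Th = I_B·R_Th + V_BE + (β+1)I_B·R_E, so I_B = (5.95 − 0.7) / (5.63 + 101×0.68) = 0.0706 mA.
I_C = β·I_B = 100×0.0706 = 7.06 mA, and I_E = (β+1)I_B = 7.13 mA.
V_CE = V_CC − I_C·R_C − I_E·R_E = 19 − 7.06×0.82 − 7.13×0.68 = 8.36 V.
V_CE = 8.36 V > 0.2 V confirms active-region operation.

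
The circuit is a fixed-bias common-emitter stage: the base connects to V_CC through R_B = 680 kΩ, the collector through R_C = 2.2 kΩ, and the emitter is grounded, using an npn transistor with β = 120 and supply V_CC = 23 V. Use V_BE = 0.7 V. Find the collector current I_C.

Base loop: V_CC = I_B·R_B + V_BE, so I_B = (23 − 0.7)/680 kΩ = 0.0328 mA.
In the active region I_C = β·I_B = 120 × 0.0328 = 3.94 mA.
Collector loop: V_CE = V_CC − I_C·R_C = 23 − 3.94×2.2 = 14.3 V.
Since V_CE = 14.3 V > V_CE(sat) ≈ 0.2 V, the transistor is in the active region as assumed.

I_C ≈ 3.9 mA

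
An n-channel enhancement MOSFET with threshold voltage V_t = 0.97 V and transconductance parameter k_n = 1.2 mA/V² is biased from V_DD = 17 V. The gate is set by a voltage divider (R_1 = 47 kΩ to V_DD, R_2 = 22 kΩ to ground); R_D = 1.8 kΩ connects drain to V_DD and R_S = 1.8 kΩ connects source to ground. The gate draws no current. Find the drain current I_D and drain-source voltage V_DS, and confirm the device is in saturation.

V_G = V_DD·R_2/(R_1+R_2) = 17×22/69 = 5.42 V.
Assume saturation: I_D = (k_n/2)(V_GS − V_t)² with V_GS = V_G − I_D·R_S = 5.42 − 1.8·I_D.
Substituting gives 1.94·I_D² − 10.6·I_D + 11.9 = 0, with roots I_D = 1.57 or 3.89 mA.
The root I_D = 3.89 mA gives V_GS = -1.58 V ≤ V_t, so take I_D = 1.57 mA.
Then V_GS = 2.59 V and V_DS = V_DD − I_D(R_D+R_S) = 17 − 1.57×3.6 = 11.3 V.
Saturation requires V_DS ≥ V_GS − V_t = 1.62 V; 11.3 ≥ 1.62 ✓.

I_D ≈ 1.6 mA, V_DS ≈ 11 V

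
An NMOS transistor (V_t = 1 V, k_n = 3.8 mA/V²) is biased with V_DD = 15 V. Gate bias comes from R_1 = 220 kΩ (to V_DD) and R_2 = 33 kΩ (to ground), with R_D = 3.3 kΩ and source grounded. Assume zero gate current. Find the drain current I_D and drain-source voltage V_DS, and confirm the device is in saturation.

I_D ≈ 1.7 mA, V_DS ≈ 9.3 V

V_G = V_DD·R_2/(R_1+R_2) = 15×33/253 = 1.96 V. With the source grounded, V_GS = V_G = 1.96 V.
Assume saturation: I_D = (k_n/2)(V_GS − V_t)² = (3.8/2)×(1.96 − 1)² = 1.9×0.957² = 1.74 mA.
V_DS = V_DD − I_D·R_D = 15 − 1.74×3.3 = 9.26 V.
Saturation requires V_DS ≥ V_GS − V_t = 0.957 V; 9.26 ≥ 0.957 ✓.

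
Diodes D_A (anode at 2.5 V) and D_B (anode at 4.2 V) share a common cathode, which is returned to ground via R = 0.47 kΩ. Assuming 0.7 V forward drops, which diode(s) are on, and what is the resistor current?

Assume both conduct. Then node N would need to be at both 2.5−0.7 = 1.8 V and 4.2−0.7 = 3.5 V, which is impossible.
Assume only D_B conducts: V_N = 4.2 − 0.7 = 3.5 V, so I_R = 3.5/0.47 = 7.45 mA.
Check D_A: its anode-to-cathode voltage is 2.5 − 3.5 = -1 V < 0.7 V, so it is off. The assumption is consistent.

Only D_B conducts; I_R ≈ 7.4 mA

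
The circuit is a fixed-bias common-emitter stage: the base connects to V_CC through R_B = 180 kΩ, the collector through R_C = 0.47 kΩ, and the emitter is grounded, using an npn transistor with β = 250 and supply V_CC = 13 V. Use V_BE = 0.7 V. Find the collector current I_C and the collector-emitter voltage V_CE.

I_C ≈ 17 mA, V_CE ≈ 5 V

Base loop: V_CC = I_B·R_B + V_BE, so I_B = (13 − 0.7)/180 kΩ = 0.0683 mA.
In the active region I_C = β·I_B = 250 × 0.0683 = 17.1 mA.
Collector loop: V_CE = V_CC − I_C·R_C = 13 − 17.1×0.47 = 4.97 V.
Since V_CE = 4.97 V > V_CE(sat) ≈ 0.2 V, the transistor is in the active region as assumed.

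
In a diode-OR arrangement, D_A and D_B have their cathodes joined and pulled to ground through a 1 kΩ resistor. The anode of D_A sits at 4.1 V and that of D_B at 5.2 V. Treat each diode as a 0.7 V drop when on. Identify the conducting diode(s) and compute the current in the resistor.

Assume both conduct. Then node N would need to be at both 4.1−0.7 = 3.4 V and 5.2−0.7 = 4.5 V, which is impossible.
Assume only D_B conducts: V_N = 5.2 − 0.7 = 4.5 V, so I_R = 4.5/1 = 4.5 mA.
Check D_A: its anode-to-cathode voltage is 4.1 − 4.5 = -0.4 V < 0.7 V, so it is off. The assumption is consistent.

Only D_B conducts; I_R ≈ 4.5 mA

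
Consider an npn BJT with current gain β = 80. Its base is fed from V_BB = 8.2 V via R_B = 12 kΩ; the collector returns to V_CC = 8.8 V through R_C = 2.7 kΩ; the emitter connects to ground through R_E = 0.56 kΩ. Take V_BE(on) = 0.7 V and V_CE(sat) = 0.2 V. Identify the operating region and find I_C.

saturation; I_C ≈ 2.6 mA

Assume active: I_B = (8.2 − 0.7)/(12 + 81×0.56) = 0.131 mA, I_C = β·I_B = 10.5 mA.
Then V_CE = 8.8 − 10.5×2.7 − 10.6×0.56 = -25.4 V < 0.2 V — the active assumption fails.
Re-solve with V_CE = 0.2 V. KCL at the emitter: V_E/R_E = (V_BB−0.7−V_E)/R_B + (V_CC−0.2−V_E)/R_C, giving V_E = 1.7 V.
I_C = (V_CC − 0.2 − V_E)/R_C = (8.6 − 1.7)/2.7 = 2.56 mA.
Check: I_B = (7.5 − 1.7)/12 = 0.483 mA, and β·I_B = 38.7 mA > I_C, confirming saturation.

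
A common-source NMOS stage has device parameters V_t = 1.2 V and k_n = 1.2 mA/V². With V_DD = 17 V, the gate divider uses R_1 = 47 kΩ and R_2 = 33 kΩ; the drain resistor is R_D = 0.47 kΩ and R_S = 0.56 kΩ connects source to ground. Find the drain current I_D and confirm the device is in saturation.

I_D ≈ 5.1 mA

V_G = V_DD·R_2/(R_1+R_2) = 17×33/80 = 7.01 V.
Assume saturation: I_D = (k_n/2)(V_GS − V_t)² with V_GS = V_G − I_D·R_S = 7.01 − 0.56·I_D.
Substituting gives 0.188·I_D² − 4.91·I_D + 20.3 = 0, with roots I_D = 5.15 or 20.9 mA.
The root I_D = 20.9 mA gives V_GS = -4.71 V ≤ V_t, so take I_D = 5.15 mA.
Then V_GS = 4.13 V and V_DS = V_DD − I_D(R_D+R_S) = 17 − 5.15×1.03 = 11.7 V.
Saturation requires V_DS ≥ V_GS − V_t = 2.93 V; 11.7 ≥ 2.93 ✓.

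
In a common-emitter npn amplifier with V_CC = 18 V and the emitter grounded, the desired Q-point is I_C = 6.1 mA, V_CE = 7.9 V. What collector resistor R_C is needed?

R_C ≈ 1.7 kΩ

Collector loop: V_CC = I_C·R_C + V_CE.
R_C = (V_CC − V_CE)/I_C = (18 − 7.9)/6.1 = 1.66 kΩ.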